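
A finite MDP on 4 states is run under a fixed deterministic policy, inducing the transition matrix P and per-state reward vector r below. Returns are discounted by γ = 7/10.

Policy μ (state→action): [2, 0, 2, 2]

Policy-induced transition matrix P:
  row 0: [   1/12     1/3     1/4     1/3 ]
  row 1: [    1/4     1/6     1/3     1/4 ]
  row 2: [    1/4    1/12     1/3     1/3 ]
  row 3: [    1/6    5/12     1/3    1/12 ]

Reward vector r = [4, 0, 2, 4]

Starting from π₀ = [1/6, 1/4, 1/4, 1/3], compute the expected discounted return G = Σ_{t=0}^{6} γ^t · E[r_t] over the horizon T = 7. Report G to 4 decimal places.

G = 7.4361

t=0: π = [0.1667, 0.2500, 0.2500, 0.3333], E[r] = 2.5000, γ^t·E[r] = 2.500000, running G = 2.500000
t=1: π = [0.1944, 0.2569, 0.3194, 0.2292], E[r] = 2.3333, γ^t·E[r] = 1.633333, running G = 4.133333
t=2: π = [0.1985, 0.2297, 0.3171, 0.2546], E[r] = 2.4468, γ^t·E[r] = 1.198912, running G = 5.332245
t=3: π = [0.1957, 0.2370, 0.3168, 0.2505], E[r] = 2.4185, γ^t·E[r] = 0.829545, running G = 6.161791
t=4: π = [0.1965, 0.2355, 0.3170, 0.2510], E[r] = 2.4239, γ^t·E[r] = 0.581975, running G = 6.743765
t=5: π = [0.1963, 0.2357, 0.3170, 0.2510], E[r] = 2.4231, γ^t·E[r] = 0.407257, running G = 7.151022
t=6: π = [0.1964, 0.2357, 0.3170, 0.2509], E[r] = 2.4232, γ^t·E[r] = 0.285085, running G = 7.436107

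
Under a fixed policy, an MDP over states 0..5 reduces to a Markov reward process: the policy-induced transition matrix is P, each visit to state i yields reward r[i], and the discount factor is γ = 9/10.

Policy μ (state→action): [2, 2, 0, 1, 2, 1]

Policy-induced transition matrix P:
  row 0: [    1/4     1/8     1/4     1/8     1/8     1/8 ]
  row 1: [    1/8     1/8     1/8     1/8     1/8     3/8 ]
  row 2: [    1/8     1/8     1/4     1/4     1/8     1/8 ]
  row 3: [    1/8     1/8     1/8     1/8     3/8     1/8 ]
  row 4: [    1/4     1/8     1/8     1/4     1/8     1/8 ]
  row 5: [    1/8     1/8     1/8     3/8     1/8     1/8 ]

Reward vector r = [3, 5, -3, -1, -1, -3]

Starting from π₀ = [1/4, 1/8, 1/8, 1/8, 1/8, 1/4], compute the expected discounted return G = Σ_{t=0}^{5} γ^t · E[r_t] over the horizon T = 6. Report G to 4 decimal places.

G = -0.8285

t=0: π = [0.2500, 0.1250, 0.1250, 0.1250, 0.1250, 0.2500], E[r] = 0.0000, γ^t·E[r] = 0.000000, running G = 0.000000
t=1: π = [0.1719, 0.1250, 0.1719, 0.2188, 0.1563, 0.1563], E[r] = -0.2188, γ^t·E[r] = -0.196875, running G = -0.196875
t=2: π = [0.1660, 0.1250, 0.1680, 0.2051, 0.1797, 0.1563], E[r] = -0.2344, γ^t·E[r] = -0.189844, running G = -0.386719
t=3: π = [0.1682, 0.1250, 0.1667, 0.2075, 0.1763, 0.1563], E[r] = -0.2231, γ^t·E[r] = -0.162672, running G = -0.549391
t=4: π = [0.1681, 0.1250, 0.1669, 0.2069, 0.1769, 0.1563], E[r] = -0.2240, γ^t·E[r] = -0.146966, running G = -0.696357
t=5: π = [0.1681, 0.1250, 0.1669, 0.2070, 0.1767, 0.1563], E[r] = -0.2238, γ^t·E[r] = -0.132130, running G = -0.828486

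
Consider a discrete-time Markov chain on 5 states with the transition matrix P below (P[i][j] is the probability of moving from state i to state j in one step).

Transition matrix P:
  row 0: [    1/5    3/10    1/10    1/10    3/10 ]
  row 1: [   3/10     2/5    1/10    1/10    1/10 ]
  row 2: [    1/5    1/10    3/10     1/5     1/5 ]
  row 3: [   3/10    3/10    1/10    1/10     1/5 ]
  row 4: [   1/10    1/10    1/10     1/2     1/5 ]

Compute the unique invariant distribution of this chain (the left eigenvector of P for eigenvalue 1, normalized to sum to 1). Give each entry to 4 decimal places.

Balance equations π_j = Σ_i π_i·P[i][j]:
  π_0 = 1/5·π_0 + 3/10·π_1 + 1/5·π_2 + 3/10·π_3 + 1/10·π_4
  π_1 = 3/10·π_0 + 2/5·π_1 + 1/10·π_2 + 3/10·π_3 + 1/10·π_4
  π_2 = 1/10·π_0 + 1/10·π_1 + 3/10·π_2 + 1/10·π_3 + 1/10·π_4
  π_3 = 1/10·π_0 + 1/10·π_1 + 1/5·π_2 + 1/10·π_3 + 1/2·π_4
  normalize: π_0 + π_1 + π_2 + π_3 + π_4 = 1
Solving the linear system gives exactly π = [445/1972, 1033/3944, 1/8, 1507/7888, 1549/7888].

π = [0.2257, 0.2619, 0.1250, 0.1910, 0.1964]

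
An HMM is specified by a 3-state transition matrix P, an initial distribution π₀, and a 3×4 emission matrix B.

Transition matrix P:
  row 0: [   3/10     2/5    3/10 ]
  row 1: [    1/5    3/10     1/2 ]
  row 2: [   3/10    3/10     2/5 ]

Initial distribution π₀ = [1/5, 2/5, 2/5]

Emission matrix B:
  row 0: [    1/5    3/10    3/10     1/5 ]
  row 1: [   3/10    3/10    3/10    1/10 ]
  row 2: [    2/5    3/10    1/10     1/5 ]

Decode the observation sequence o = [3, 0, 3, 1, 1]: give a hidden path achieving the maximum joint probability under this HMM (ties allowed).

path = [2, 2, 2, 2, 2]

t=0: δ = [4.000e-02, 4.000e-02, 8.000e-02]  (obs o_0=3)
t=1: δ = [4.800e-03, 7.200e-03, 1.280e-02]  ψ = [2, 2, 2]  (obs o_1=0)
t=2: δ = [7.680e-04, 3.840e-04, 1.024e-03]  ψ = [2, 2, 2]  (obs o_2=3)
t=3: δ = [9.216e-05, 9.216e-05, 1.229e-04]  ψ = [2, 0, 2]  (obs o_3=1)
t=4: δ = [1.106e-05, 1.106e-05, 1.475e-05]  ψ = [2, 0, 2]  (obs o_4=1)
backtrack: best end state = 2; path = [2, 2, 2, 2, 2]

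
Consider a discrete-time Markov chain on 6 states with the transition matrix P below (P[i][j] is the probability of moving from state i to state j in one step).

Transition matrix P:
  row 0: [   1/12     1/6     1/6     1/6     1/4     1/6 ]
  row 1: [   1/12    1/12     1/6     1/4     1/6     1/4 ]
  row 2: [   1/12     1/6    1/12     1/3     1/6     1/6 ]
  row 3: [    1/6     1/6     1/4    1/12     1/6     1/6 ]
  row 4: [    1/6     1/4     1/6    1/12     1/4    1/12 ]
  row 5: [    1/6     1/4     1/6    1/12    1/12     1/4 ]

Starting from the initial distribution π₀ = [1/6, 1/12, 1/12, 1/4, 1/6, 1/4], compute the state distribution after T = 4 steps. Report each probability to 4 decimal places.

π = [0.1269, 0.1814, 0.1664, 0.1661, 0.1768, 0.1823]

t=0: π = [0.1667, 0.0833, 0.0833, 0.2500, 0.1667, 0.2500]
t=1: π = [0.1389, 0.1944, 0.1806, 0.1319, 0.1736, 0.1806]
t=2: π = [0.1238, 0.1800, 0.1626, 0.1725, 0.1777, 0.1834]
t=3: π = [0.1278, 0.1818, 0.1675, 0.1643, 0.1765, 0.1821]
t=4: π = [0.1269, 0.1814, 0.1664, 0.1661, 0.1768, 0.1823]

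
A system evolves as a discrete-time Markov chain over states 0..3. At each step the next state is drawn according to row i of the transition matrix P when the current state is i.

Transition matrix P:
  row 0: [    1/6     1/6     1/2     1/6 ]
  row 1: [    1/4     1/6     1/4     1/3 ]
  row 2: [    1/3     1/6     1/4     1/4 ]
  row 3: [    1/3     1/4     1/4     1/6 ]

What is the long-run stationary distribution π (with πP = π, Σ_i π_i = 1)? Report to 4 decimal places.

Balance equations π_j = Σ_i π_i·P[i][j]:
  π_0 = 1/6·π_0 + 1/4·π_1 + 1/3·π_2 + 1/3·π_3
  π_1 = 1/6·π_0 + 1/6·π_1 + 1/6·π_2 + 1/4·π_3
  π_2 = 1/2·π_0 + 1/4·π_1 + 1/4·π_2 + 1/4·π_3
  normalize: π_0 + π_1 + π_2 + π_3 = 1
Solving the linear system gives exactly π = [197/723, 134/723, 230/723, 54/241].

π = [0.2725, 0.1853, 0.3181, 0.2241]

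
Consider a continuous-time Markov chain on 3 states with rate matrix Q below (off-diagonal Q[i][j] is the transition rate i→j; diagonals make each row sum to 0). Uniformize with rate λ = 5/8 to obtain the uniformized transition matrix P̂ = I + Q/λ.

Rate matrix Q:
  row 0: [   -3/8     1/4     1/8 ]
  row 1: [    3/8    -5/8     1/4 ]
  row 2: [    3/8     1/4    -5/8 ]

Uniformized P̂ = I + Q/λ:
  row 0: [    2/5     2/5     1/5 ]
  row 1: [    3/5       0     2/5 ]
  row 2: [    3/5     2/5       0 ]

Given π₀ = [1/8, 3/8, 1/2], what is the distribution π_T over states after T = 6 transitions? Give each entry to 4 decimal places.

t=0: π = [0.1250, 0.3750, 0.5000]
t=1: π = [0.5750, 0.2500, 0.1750]
t=2: π = [0.4850, 0.3000, 0.2150]
t=3: π = [0.5030, 0.2800, 0.2170]
t=4: π = [0.4994, 0.2880, 0.2126]
t=5: π = [0.5001, 0.2848, 0.2151]
t=6: π = [0.5000, 0.2861, 0.2139]

π = [0.5000, 0.2861, 0.2139]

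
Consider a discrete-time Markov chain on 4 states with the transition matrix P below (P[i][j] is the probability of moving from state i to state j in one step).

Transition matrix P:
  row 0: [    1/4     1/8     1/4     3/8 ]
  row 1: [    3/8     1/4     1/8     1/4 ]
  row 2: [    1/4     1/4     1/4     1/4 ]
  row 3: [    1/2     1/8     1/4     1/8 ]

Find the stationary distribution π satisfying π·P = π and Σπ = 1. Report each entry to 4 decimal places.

π = [0.3368, 0.1754, 0.2281, 0.2596]

Balance equations π_j = Σ_i π_i·P[i][j]:
  π_0 = 1/4·π_0 + 3/8·π_1 + 1/4·π_2 + 1/2·π_3
  π_1 = 1/8·π_0 + 1/4·π_1 + 1/4·π_2 + 1/8·π_3
  π_2 = 1/4·π_0 + 1/8·π_1 + 1/4·π_2 + 1/4·π_3
  normalize: π_0 + π_1 + π_2 + π_3 = 1
Solving the linear system gives exactly π = [32/95, 10/57, 13/57, 74/285].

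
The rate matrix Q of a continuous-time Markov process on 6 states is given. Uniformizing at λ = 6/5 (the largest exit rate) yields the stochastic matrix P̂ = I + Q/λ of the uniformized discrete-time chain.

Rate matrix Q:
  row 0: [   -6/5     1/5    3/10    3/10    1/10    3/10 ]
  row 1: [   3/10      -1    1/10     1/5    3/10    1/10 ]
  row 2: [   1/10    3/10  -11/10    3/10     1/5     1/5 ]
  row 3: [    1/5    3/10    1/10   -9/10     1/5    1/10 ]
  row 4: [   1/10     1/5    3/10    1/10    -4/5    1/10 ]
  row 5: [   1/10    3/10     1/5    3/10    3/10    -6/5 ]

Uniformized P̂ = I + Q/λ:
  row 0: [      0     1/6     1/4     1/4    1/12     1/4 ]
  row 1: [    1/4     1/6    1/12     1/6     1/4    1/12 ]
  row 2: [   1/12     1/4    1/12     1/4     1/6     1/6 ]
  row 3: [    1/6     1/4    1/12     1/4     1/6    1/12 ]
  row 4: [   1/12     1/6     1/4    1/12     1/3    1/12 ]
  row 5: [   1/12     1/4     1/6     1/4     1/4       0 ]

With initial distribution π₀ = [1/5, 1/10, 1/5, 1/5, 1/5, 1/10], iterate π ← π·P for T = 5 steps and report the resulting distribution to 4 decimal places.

π = [0.1235, 0.2045, 0.1493, 0.1965, 0.2188, 0.1074]

t=0: π = [0.2000, 0.1000, 0.2000, 0.2000, 0.2000, 0.1000]
t=1: π = [0.1000, 0.2083, 0.1583, 0.2083, 0.2000, 0.1250]
t=2: π = [0.1271, 0.2076, 0.1438, 0.1993, 0.2194, 0.1028]
t=3: π = [0.1240, 0.2038, 0.1497, 0.1961, 0.2185, 0.1079]
t=4: π = [0.1233, 0.2045, 0.1494, 0.1966, 0.2187, 0.1075]
t=5: π = [0.1235, 0.2045, 0.1493, 0.1965, 0.2188, 0.1074]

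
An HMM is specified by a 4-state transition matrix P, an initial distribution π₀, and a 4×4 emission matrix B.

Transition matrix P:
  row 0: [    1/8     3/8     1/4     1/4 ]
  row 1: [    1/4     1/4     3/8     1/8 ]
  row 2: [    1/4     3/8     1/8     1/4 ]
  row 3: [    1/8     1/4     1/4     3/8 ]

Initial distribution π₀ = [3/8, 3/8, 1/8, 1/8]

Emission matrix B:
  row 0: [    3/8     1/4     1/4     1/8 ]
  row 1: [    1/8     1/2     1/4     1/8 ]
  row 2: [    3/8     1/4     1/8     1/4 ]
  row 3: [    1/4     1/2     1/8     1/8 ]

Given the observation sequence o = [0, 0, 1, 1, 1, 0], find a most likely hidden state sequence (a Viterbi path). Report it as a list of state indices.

t=0: δ = [1.406e-01, 4.688e-02, 4.688e-02, 3.125e-02]  (obs o_0=0)
t=1: δ = [6.592e-03, 6.592e-03, 1.318e-02, 8.789e-03]  ψ = [0, 0, 0, 0]  (obs o_1=0)
t=2: δ = [8.240e-04, 2.472e-03, 6.180e-04, 1.648e-03]  ψ = [2, 2, 1, 2]  (obs o_2=1)
t=3: δ = [1.545e-04, 3.090e-04, 2.317e-04, 3.090e-04]  ψ = [1, 1, 1, 3]  (obs o_3=1)
t=4: δ = [1.931e-05, 4.345e-05, 2.897e-05, 5.794e-05]  ψ = [1, 2, 1, 3]  (obs o_4=1)
t=5: δ = [4.074e-06, 1.810e-06, 6.110e-06, 5.431e-06]  ψ = [1, 3, 1, 3]  (obs o_5=0)
backtrack: best end state = 2; path = [0, 2, 1, 2, 1, 2]

path = [0, 2, 1, 2, 1, 2]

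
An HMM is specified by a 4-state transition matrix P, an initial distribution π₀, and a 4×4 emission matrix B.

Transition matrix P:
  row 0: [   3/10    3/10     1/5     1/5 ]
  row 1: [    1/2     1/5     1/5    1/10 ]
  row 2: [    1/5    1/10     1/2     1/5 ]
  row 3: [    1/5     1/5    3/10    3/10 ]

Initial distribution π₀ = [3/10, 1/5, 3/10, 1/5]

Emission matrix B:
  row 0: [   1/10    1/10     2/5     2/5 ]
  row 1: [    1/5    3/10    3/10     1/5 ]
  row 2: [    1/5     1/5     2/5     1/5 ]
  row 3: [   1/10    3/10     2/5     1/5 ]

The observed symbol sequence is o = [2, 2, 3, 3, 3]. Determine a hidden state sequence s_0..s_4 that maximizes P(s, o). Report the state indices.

path = [0, 1, 0, 0, 0]

t=0: δ = [1.200e-01, 6.000e-02, 1.200e-01, 8.000e-02]  (obs o_0=2)
t=1: δ = [1.440e-02, 1.080e-02, 2.400e-02, 9.600e-03]  ψ = [0, 0, 2, 0]  (obs o_1=2)
t=2: δ = [2.160e-03, 8.640e-04, 2.400e-03, 9.600e-04]  ψ = [1, 0, 2, 2]  (obs o_2=3)
t=3: δ = [2.592e-04, 1.296e-04, 2.400e-04, 9.600e-05]  ψ = [0, 0, 2, 2]  (obs o_3=3)
t=4: δ = [3.110e-05, 1.555e-05, 2.400e-05, 1.037e-05]  ψ = [0, 0, 2, 0]  (obs o_4=3)
backtrack: best end state = 0; path = [0, 1, 0, 0, 0]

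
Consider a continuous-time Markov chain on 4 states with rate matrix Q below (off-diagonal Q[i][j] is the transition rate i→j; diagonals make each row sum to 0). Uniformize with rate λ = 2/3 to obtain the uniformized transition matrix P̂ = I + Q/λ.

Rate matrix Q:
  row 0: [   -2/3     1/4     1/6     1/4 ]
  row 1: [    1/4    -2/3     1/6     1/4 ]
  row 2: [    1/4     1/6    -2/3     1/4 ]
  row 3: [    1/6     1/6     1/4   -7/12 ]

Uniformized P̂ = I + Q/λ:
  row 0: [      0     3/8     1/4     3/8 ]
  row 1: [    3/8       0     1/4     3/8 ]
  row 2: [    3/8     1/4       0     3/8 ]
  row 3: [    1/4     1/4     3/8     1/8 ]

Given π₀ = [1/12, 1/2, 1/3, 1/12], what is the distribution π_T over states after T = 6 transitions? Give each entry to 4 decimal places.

π = [0.2445, 0.2254, 0.2302, 0.2999]

t=0: π = [0.0833, 0.5000, 0.3333, 0.0833]
t=1: π = [0.3333, 0.1354, 0.1771, 0.3542]
t=2: π = [0.2057, 0.2578, 0.2500, 0.2865]
t=3: π = [0.2620, 0.2113, 0.2233, 0.3034]
t=4: π = [0.2388, 0.2299, 0.2321, 0.2992]
t=5: π = [0.2481, 0.2224, 0.2294, 0.3002]
t=6: π = [0.2445, 0.2254, 0.2302, 0.2999]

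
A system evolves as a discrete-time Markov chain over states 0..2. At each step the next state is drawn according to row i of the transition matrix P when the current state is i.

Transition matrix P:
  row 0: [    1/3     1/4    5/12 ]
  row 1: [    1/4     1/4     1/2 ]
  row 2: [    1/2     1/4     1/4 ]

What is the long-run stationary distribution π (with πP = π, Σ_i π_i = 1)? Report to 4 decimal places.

Balance equations π_j = Σ_i π_i·P[i][j]:
  π_0 = 1/3·π_0 + 1/4·π_1 + 1/2·π_2
  π_1 = 1/4·π_0 + 1/4·π_1 + 1/4·π_2
  normalize: π_0 + π_1 + π_2 = 1
Solving the linear system gives exactly π = [3/8, 1/4, 3/8].

π = [0.3750, 0.2500, 0.3750]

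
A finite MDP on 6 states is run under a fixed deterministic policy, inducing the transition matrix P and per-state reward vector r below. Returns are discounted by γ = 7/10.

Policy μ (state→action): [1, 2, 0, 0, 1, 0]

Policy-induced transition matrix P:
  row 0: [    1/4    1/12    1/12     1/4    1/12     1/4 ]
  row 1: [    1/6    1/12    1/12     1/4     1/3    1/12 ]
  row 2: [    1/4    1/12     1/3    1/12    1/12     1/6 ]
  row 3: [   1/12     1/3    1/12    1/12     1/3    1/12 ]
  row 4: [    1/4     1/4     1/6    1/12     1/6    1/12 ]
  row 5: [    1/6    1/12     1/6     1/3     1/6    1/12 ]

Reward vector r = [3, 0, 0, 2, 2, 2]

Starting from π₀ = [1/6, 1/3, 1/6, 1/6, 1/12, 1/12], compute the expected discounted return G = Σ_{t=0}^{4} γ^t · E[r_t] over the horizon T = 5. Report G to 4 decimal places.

G = 4.0025

t=0: π = [0.1667, 0.3333, 0.1667, 0.1667, 0.0833, 0.0833], E[r] = 1.1667, γ^t·E[r] = 1.166667, running G = 1.166667
t=1: π = [0.1875, 0.1389, 0.1389, 0.1875, 0.2222, 0.1250], E[r] = 1.6319, γ^t·E[r] = 1.142361, running G = 2.309028
t=2: π = [0.1968, 0.1672, 0.1470, 0.1690, 0.1939, 0.1262], E[r] = 1.5683, γ^t·E[r] = 0.768461, running G = 3.077488
t=3: π = [0.1974, 0.1579, 0.1467, 0.1755, 0.1941, 0.1284], E[r] = 1.5881, γ^t·E[r] = 0.544721, running G = 3.622209
t=4: π = [0.1969, 0.1596, 0.1469, 0.1746, 0.1936, 0.1285], E[r] = 1.5840, γ^t·E[r] = 0.380315, running G = 4.002524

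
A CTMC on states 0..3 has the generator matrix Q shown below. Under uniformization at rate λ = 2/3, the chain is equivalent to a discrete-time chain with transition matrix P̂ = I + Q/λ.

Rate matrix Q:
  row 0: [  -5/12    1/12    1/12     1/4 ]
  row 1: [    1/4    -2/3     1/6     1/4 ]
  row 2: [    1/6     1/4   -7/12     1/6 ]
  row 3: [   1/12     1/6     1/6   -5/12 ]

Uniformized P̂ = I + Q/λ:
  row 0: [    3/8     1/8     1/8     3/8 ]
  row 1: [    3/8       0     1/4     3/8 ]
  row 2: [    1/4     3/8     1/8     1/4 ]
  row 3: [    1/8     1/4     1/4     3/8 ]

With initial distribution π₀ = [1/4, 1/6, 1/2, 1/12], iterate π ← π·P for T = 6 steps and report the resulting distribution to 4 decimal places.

t=0: π = [0.2500, 0.1667, 0.5000, 0.0833]
t=1: π = [0.2917, 0.2396, 0.1563, 0.3125]
t=2: π = [0.2773, 0.1732, 0.1940, 0.3555]
t=3: π = [0.2619, 0.1963, 0.1911, 0.3507]
t=4: π = [0.2634, 0.1921, 0.1934, 0.3511]
t=5: π = [0.2630, 0.1932, 0.1929, 0.3508]
t=6: π = [0.2632, 0.1929, 0.1930, 0.3509]

π = [0.2632, 0.1929, 0.1930, 0.3509]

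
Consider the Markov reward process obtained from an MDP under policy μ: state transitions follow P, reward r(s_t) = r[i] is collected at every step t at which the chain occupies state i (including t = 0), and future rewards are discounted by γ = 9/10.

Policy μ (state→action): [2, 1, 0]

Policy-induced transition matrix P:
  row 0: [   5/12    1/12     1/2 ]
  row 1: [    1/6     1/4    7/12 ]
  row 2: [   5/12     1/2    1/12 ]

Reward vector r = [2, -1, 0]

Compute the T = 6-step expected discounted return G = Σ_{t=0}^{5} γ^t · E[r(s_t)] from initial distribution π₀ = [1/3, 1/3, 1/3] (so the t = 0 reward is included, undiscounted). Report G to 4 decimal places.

G = 1.8110

t=0: π = [0.3333, 0.3333, 0.3333], E[r] = 0.3333, γ^t·E[r] = 0.333333, running G = 0.333333
t=1: π = [0.3333, 0.2778, 0.3889], E[r] = 0.3889, γ^t·E[r] = 0.350000, running G = 0.683333
t=2: π = [0.3472, 0.2917, 0.3611], E[r] = 0.4028, γ^t·E[r] = 0.326250, running G = 1.009583
t=3: π = [0.3438, 0.2824, 0.3738], E[r] = 0.4051, γ^t·E[r] = 0.295313, running G = 1.304896
t=4: π = [0.3461, 0.2862, 0.3678], E[r] = 0.4060, γ^t·E[r] = 0.266351, running G = 1.571247
t=5: π = [0.3451, 0.2843, 0.3706], E[r] = 0.4060, γ^t·E[r] = 0.239730, running G = 1.810977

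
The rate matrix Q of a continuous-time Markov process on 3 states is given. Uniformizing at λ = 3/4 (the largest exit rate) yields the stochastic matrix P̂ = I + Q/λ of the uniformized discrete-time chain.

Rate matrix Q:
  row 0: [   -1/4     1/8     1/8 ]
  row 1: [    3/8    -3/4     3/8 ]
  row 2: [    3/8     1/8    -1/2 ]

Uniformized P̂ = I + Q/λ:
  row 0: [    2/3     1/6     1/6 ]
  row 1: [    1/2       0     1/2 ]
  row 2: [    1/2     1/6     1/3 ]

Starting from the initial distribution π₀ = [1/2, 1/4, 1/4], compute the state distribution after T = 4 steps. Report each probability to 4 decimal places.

t=0: π = [0.5000, 0.2500, 0.2500]
t=1: π = [0.5833, 0.1250, 0.2917]
t=2: π = [0.5972, 0.1458, 0.2569]
t=3: π = [0.5995, 0.1424, 0.2581]
t=4: π = [0.5999, 0.1429, 0.2571]

π = [0.5999, 0.1429, 0.2571]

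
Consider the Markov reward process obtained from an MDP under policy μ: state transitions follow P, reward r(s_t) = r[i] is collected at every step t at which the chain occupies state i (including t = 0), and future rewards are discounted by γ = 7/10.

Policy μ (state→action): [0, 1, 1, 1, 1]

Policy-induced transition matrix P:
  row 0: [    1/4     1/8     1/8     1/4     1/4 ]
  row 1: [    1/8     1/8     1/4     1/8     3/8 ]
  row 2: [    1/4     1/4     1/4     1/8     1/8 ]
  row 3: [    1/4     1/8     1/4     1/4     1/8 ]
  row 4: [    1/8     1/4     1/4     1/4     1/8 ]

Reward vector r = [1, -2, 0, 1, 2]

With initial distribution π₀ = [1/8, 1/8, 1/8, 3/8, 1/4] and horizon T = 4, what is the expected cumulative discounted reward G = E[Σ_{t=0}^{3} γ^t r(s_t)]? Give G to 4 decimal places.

G = 1.4122

t=0: π = [0.1250, 0.1250, 0.1250, 0.3750, 0.2500], E[r] = 0.7500, γ^t·E[r] = 0.750000, running G = 0.750000
t=1: π = [0.2031, 0.1719, 0.2344, 0.2188, 0.1719], E[r] = 0.4219, γ^t·E[r] = 0.295313, running G = 1.045313
t=2: π = [0.2070, 0.1758, 0.2246, 0.1992, 0.1934], E[r] = 0.4414, γ^t·E[r] = 0.216289, running G = 1.261602
t=3: π = [0.2039, 0.1772, 0.2241, 0.2000, 0.1948], E[r] = 0.4390, γ^t·E[r] = 0.150565, running G = 1.412167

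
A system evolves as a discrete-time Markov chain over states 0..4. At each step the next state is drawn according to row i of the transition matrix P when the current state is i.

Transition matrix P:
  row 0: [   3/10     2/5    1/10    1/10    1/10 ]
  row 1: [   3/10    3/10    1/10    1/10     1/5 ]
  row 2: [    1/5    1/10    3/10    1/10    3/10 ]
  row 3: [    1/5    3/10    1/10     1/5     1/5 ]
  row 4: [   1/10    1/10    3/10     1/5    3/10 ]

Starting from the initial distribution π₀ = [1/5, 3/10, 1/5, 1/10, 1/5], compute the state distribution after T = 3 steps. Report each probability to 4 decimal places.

π = [0.2251, 0.2431, 0.1794, 0.1352, 0.2172]

t=0: π = [0.2000, 0.3000, 0.2000, 0.1000, 0.2000]
t=1: π = [0.2300, 0.2400, 0.1800, 0.1300, 0.2200]
t=2: π = [0.2250, 0.2430, 0.1800, 0.1350, 0.2170]
t=3: π = [0.2251, 0.2431, 0.1794, 0.1352, 0.2172]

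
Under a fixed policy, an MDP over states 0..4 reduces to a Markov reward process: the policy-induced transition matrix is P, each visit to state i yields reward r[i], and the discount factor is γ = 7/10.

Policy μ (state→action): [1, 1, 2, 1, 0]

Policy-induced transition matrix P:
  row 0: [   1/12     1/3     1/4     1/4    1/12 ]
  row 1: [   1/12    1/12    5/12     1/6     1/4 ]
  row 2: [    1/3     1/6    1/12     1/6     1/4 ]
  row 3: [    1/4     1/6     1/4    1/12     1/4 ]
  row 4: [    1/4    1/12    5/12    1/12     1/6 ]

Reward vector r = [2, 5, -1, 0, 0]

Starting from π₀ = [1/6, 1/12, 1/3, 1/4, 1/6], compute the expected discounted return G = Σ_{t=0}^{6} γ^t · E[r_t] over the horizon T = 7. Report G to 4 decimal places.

G = 2.5516

t=0: π = [0.1667, 0.0833, 0.3333, 0.2500, 0.1667], E[r] = 0.4167, γ^t·E[r] = 0.416667, running G = 0.416667
t=1: π = [0.2361, 0.1736, 0.2361, 0.1458, 0.2083], E[r] = 1.1042, γ^t·E[r] = 0.772917, running G = 1.189583
t=2: π = [0.2014, 0.1742, 0.2743, 0.1568, 0.1933], E[r] = 0.9994, γ^t·E[r] = 0.489716, running G = 1.679300
t=3: π = [0.2103, 0.1696, 0.2655, 0.1543, 0.2003], E[r] = 1.0030, γ^t·E[r] = 0.344042, running G = 2.023342
t=4: π = [0.2088, 0.1709, 0.2674, 0.1546, 0.1983], E[r] = 1.0046, γ^t·E[r] = 0.241214, running G = 2.264556
t=5: π = [0.2090, 0.1707, 0.2670, 0.1547, 0.1987], E[r] = 1.0046, γ^t·E[r] = 0.168840, running G = 2.433396
t=6: π = [0.2090, 0.1707, 0.2671, 0.1546, 0.1986], E[r] = 1.0044, γ^t·E[r] = 0.118172, running G = 2.551568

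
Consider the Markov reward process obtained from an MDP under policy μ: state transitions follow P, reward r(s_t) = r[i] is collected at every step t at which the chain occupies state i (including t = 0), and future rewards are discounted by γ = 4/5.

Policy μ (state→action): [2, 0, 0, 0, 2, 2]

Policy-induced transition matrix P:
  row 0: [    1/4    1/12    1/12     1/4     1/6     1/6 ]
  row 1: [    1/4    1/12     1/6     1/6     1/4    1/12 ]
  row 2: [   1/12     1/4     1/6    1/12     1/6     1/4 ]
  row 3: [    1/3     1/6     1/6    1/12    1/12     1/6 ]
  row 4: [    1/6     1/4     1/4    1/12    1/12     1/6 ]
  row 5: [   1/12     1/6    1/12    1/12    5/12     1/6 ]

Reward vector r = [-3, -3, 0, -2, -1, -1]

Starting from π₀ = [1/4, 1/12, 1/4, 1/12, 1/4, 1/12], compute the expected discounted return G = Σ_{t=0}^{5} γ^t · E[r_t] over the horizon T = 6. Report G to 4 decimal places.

G = -6.0466

t=0: π = [0.2500, 0.0833, 0.2500, 0.0833, 0.2500, 0.0833], E[r] = -1.5000, γ^t·E[r] = -1.500000, running G = -1.500000
t=1: π = [0.1806, 0.1806, 0.1597, 0.1319, 0.1667, 0.1806], E[r] = -1.6944, γ^t·E[r] = -1.355556, running G = -2.855556
t=2: π = [0.1904, 0.1638, 0.1505, 0.1285, 0.2020, 0.1649], E[r] = -1.6863, γ^t·E[r] = -1.079259, running G = -3.934815
t=3: π = [0.1913, 0.1665, 0.1539, 0.1287, 0.1940, 0.1656], E[r] = -1.6905, γ^t·E[r] = -0.865531, running G = -4.800346
t=4: π = [0.1913, 0.1658, 0.1531, 0.1291, 0.1950, 0.1656], E[r] = -1.6903, γ^t·E[r] = -0.692352, running G = -5.492698
t=5: π = [0.1914, 0.1659, 0.1532, 0.1290, 0.1949, 0.1656], E[r] = -1.6905, γ^t·E[r] = -0.553932, running G = -6.046630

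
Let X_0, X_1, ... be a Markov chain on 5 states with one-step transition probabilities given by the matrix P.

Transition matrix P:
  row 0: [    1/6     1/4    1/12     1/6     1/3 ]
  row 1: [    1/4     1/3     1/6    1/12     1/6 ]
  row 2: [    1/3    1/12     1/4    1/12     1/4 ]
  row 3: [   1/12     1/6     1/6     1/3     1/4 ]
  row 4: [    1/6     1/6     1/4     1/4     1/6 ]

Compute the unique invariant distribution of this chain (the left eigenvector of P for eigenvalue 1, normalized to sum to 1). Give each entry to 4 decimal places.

π = [0.1989, 0.2014, 0.1847, 0.1844, 0.2306]

Balance equations π_j = Σ_i π_i·P[i][j]:
  π_0 = 1/6·π_0 + 1/4·π_1 + 1/3·π_2 + 1/12·π_3 + 1/6·π_4
  π_1 = 1/4·π_0 + 1/3·π_1 + 1/12·π_2 + 1/6·π_3 + 1/6·π_4
  π_2 = 1/12·π_0 + 1/6·π_1 + 1/4·π_2 + 1/6·π_3 + 1/4·π_4
  π_3 = 1/6·π_0 + 1/12·π_1 + 1/12·π_2 + 1/3·π_3 + 1/4·π_4
  normalize: π_0 + π_1 + π_2 + π_3 + π_4 = 1
Solving the linear system gives exactly π = [3117/15674, 3157/15674, 2895/15674, 2891/15674, 1807/7837].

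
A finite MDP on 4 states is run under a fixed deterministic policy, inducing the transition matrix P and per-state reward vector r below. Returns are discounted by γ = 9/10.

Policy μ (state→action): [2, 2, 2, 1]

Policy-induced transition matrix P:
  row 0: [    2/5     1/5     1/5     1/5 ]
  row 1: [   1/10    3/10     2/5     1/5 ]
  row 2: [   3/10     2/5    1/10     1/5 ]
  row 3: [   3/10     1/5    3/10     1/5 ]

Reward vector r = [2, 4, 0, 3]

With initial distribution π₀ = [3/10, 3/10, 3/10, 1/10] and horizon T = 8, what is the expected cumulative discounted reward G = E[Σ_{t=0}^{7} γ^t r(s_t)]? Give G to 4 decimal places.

t=0: π = [0.3000, 0.3000, 0.3000, 0.1000], E[r] = 2.1000, γ^t·E[r] = 2.100000, running G = 2.100000
t=1: π = [0.2700, 0.2900, 0.2400, 0.2000], E[r] = 2.3000, γ^t·E[r] = 2.070000, running G = 4.170000
t=2: π = [0.2690, 0.2770, 0.2540, 0.2000], E[r] = 2.2460, γ^t·E[r] = 1.819260, running G = 5.989260
t=3: π = [0.2715, 0.2785, 0.2500, 0.2000], E[r] = 2.2570, γ^t·E[r] = 1.645353, running G = 7.634613
t=4: π = [0.2715, 0.2779, 0.2507, 0.2000], E[r] = 2.2543, γ^t·E[r] = 1.479046, running G = 9.113659
t=5: π = [0.2716, 0.2779, 0.2505, 0.2000], E[r] = 2.2549, γ^t·E[r] = 1.331466, running G = 10.445126
t=6: π = [0.2716, 0.2779, 0.2505, 0.2000], E[r] = 2.2547, γ^t·E[r] = 1.198248, running G = 11.643374
t=7: π = [0.2716, 0.2779, 0.2505, 0.2000], E[r] = 2.2547, γ^t·E[r] = 1.078436, running G = 12.721810

G = 12.7218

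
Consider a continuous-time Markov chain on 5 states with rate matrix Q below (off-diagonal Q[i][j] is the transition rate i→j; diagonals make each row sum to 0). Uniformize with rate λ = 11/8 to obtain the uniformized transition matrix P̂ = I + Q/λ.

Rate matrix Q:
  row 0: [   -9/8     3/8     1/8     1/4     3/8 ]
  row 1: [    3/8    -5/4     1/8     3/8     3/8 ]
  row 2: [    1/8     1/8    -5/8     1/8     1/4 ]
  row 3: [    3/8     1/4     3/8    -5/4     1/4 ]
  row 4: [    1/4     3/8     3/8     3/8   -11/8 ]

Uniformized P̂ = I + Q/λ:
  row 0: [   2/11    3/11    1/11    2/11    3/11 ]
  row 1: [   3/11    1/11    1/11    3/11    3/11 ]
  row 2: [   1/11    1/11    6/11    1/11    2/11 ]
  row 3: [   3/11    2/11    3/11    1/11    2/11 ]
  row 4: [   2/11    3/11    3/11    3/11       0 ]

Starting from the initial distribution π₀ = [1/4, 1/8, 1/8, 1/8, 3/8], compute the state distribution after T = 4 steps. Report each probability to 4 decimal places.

t=0: π = [0.2500, 0.1250, 0.1250, 0.1250, 0.3750]
t=1: π = [0.1932, 0.2159, 0.2386, 0.2045, 0.1477]
t=2: π = [0.1983, 0.1715, 0.2634, 0.1746, 0.1921]
t=3: π = [0.1893, 0.1778, 0.2773, 0.1751, 0.1805]
t=4: π = [0.1887, 0.1741, 0.2816, 0.1733, 0.1824]

π = [0.1887, 0.1741, 0.2816, 0.1733, 0.1824]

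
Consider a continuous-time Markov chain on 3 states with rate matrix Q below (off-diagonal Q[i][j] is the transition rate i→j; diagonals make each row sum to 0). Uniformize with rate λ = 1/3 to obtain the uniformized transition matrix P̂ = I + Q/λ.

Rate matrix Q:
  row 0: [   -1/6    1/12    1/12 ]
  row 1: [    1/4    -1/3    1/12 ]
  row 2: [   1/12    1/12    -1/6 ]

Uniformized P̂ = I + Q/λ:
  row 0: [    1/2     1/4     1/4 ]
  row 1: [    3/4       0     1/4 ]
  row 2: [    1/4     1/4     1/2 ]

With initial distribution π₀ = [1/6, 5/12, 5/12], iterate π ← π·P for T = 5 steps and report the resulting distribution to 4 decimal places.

π = [0.4668, 0.1998, 0.3334]

t=0: π = [0.1667, 0.4167, 0.4167]
t=1: π = [0.5000, 0.1458, 0.3542]
t=2: π = [0.4479, 0.2135, 0.3385]
t=3: π = [0.4688, 0.1966, 0.3346]
t=4: π = [0.4655, 0.2008, 0.3337]
t=5: π = [0.4668, 0.1998, 0.3334]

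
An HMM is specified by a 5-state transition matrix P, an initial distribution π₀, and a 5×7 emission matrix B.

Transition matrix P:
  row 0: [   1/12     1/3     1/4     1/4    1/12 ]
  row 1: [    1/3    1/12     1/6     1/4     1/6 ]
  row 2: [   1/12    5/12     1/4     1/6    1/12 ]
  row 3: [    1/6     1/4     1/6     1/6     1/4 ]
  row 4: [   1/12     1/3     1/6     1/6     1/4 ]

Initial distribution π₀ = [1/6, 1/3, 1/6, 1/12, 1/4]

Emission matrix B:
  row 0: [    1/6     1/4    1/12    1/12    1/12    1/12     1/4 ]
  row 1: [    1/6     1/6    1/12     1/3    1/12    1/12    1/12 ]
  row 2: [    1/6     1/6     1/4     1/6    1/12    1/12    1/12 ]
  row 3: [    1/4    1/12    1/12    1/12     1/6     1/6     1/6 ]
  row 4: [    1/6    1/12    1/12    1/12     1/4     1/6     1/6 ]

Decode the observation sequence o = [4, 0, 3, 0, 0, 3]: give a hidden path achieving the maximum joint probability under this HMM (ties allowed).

t=0: δ = [1.389e-02, 2.778e-02, 1.389e-02, 1.389e-02, 6.250e-02]  (obs o_0=4)
t=1: δ = [1.543e-03, 3.472e-03, 1.736e-03, 2.604e-03, 2.604e-03]  ψ = [1, 4, 4, 4, 4]  (obs o_1=0)
t=2: δ = [9.645e-05, 2.894e-04, 9.645e-05, 7.234e-05, 5.425e-05]  ψ = [1, 4, 1, 1, 3]  (obs o_2=3)
t=3: δ = [1.608e-05, 6.698e-06, 8.038e-06, 1.808e-05, 8.038e-06]  ψ = [1, 2, 1, 1, 1]  (obs o_3=0)
t=4: δ = [5.023e-07, 8.931e-07, 6.698e-07, 1.005e-06, 7.535e-07]  ψ = [3, 0, 0, 0, 3]  (obs o_4=0)
t=5: δ = [2.481e-08, 9.303e-08, 2.791e-08, 1.861e-08, 2.093e-08]  ψ = [1, 2, 2, 1, 3]  (obs o_5=3)
backtrack: best end state = 1; path = [4, 4, 1, 0, 2, 1]

path = [4, 4, 1, 0, 2, 1]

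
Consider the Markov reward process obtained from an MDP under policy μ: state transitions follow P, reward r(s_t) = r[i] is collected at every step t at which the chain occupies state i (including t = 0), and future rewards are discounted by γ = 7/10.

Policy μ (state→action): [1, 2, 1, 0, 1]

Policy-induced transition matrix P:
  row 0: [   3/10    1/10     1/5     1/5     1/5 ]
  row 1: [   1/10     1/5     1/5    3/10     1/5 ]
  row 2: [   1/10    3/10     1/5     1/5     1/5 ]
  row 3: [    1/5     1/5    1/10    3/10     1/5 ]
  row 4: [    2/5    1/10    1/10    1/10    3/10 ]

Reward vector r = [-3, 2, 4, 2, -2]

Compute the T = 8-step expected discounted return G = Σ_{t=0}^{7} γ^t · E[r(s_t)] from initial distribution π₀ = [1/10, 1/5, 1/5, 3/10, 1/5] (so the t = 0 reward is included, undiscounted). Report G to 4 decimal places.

G = 1.7251

t=0: π = [0.1000, 0.2000, 0.2000, 0.3000, 0.2000], E[r] = 1.1000, γ^t·E[r] = 1.100000, running G = 1.100000
t=1: π = [0.2100, 0.1900, 0.1500, 0.2300, 0.2200], E[r] = 0.3700, γ^t·E[r] = 0.259000, running G = 1.359000
t=2: π = [0.2310, 0.1720, 0.1550, 0.2200, 0.2220], E[r] = 0.2670, γ^t·E[r] = 0.130830, running G = 1.489830
t=3: π = [0.2348, 0.1702, 0.1558, 0.2170, 0.2222], E[r] = 0.2488, γ^t·E[r] = 0.085338, running G = 1.575168
t=4: π = [0.2353, 0.1699, 0.1561, 0.2165, 0.2222], E[r] = 0.2467, γ^t·E[r] = 0.059228, running G = 1.634396
t=5: π = [0.2354, 0.1699, 0.1561, 0.2164, 0.2222], E[r] = 0.2465, γ^t·E[r] = 0.041424, running G = 1.675820
t=6: π = [0.2354, 0.1699, 0.1561, 0.2164, 0.2222], E[r] = 0.2465, γ^t·E[r] = 0.028996, running G = 1.704816
t=7: π = [0.2354, 0.1699, 0.1561, 0.2164, 0.2222], E[r] = 0.2465, γ^t·E[r] = 0.020298, running G = 1.725114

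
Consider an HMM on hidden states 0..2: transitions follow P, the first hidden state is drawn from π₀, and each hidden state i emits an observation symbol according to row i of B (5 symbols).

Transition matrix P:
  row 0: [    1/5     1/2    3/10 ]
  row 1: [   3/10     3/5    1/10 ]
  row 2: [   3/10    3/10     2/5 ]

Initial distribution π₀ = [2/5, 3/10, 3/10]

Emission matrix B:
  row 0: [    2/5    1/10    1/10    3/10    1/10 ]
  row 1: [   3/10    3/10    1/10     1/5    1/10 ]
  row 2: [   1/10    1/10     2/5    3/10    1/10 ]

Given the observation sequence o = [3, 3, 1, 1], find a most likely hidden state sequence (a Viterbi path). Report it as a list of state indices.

t=0: δ = [1.200e-01, 6.000e-02, 9.000e-02]  (obs o_0=3)
t=1: δ = [8.100e-03, 1.200e-02, 1.080e-02]  ψ = [2, 0, 0]  (obs o_1=3)
t=2: δ = [3.600e-04, 2.160e-03, 4.320e-04]  ψ = [1, 1, 2]  (obs o_2=1)
t=3: δ = [6.480e-05, 3.888e-04, 2.160e-05]  ψ = [1, 1, 1]  (obs o_3=1)
backtrack: best end state = 1; path = [0, 1, 1, 1]

path = [0, 1, 1, 1]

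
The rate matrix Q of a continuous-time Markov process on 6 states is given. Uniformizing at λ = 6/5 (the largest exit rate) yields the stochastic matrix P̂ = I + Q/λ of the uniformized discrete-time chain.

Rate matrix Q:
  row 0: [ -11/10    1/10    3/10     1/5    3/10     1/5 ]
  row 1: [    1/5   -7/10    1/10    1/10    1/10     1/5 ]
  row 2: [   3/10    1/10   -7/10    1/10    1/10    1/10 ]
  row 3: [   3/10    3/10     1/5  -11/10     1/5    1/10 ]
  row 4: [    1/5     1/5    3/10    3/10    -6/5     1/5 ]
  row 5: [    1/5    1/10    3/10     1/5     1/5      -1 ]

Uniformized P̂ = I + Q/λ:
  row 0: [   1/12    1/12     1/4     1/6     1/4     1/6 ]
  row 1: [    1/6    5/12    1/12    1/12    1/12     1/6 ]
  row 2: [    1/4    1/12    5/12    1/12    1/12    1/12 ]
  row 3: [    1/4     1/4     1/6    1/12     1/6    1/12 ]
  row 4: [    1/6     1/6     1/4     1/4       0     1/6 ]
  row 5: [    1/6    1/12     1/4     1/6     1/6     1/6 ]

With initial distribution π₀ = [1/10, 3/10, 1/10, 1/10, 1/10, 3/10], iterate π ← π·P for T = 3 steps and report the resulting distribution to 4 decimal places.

π = [0.1825, 0.1775, 0.2480, 0.1308, 0.1254, 0.1358]

t=0: π = [0.1000, 0.3000, 0.1000, 0.1000, 0.1000, 0.3000]
t=1: π = [0.1750, 0.2083, 0.2083, 0.1333, 0.1250, 0.1500]
t=2: π = [0.1806, 0.1854, 0.2389, 0.1313, 0.1257, 0.1382]
t=3: π = [0.1825, 0.1775, 0.2480, 0.1308, 0.1254, 0.1358]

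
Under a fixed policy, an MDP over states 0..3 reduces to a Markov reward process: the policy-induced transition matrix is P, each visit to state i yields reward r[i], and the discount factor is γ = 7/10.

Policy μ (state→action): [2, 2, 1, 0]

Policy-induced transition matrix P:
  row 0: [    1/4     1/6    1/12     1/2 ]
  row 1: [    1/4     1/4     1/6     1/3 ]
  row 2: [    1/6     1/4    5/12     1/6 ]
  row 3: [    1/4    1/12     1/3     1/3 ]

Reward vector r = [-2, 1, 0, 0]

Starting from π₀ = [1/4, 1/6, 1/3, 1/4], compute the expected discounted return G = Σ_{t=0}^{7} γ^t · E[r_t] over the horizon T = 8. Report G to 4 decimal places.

G = -0.9136

t=0: π = [0.2500, 0.1667, 0.3333, 0.2500], E[r] = -0.3333, γ^t·E[r] = -0.333333, running G = -0.333333
t=1: π = [0.2222, 0.1875, 0.2708, 0.3194], E[r] = -0.2569, γ^t·E[r] = -0.179861, running G = -0.513194
t=2: π = [0.2274, 0.1782, 0.2691, 0.3252], E[r] = -0.2766, γ^t·E[r] = -0.135544, running G = -0.648738
t=3: π = [0.2276, 0.1768, 0.2692, 0.3264], E[r] = -0.2783, γ^t·E[r] = -0.095460, running G = -0.744198
t=4: π = [0.2276, 0.1766, 0.2694, 0.3264], E[r] = -0.2785, γ^t·E[r] = -0.066867, running G = -0.811065
t=5: π = [0.2276, 0.1766, 0.2695, 0.3264], E[r] = -0.2785, γ^t·E[r] = -0.046801, running G = -0.857867
t=6: π = [0.2275, 0.1766, 0.2695, 0.3263], E[r] = -0.2784, γ^t·E[r] = -0.032759, running G = -0.890626
t=7: π = [0.2275, 0.1766, 0.2695, 0.3263], E[r] = -0.2784, γ^t·E[r] = -0.022931, running G = -0.913557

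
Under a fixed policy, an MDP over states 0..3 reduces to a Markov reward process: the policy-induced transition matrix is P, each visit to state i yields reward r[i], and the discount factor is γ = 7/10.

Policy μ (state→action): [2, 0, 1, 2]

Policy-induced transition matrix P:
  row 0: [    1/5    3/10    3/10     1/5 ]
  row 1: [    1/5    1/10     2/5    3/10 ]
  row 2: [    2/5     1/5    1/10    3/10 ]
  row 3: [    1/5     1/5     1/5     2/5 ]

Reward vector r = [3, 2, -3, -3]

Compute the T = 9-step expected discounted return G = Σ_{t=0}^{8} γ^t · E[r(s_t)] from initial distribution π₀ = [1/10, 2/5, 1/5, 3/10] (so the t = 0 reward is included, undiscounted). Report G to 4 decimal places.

t=0: π = [0.1000, 0.4000, 0.2000, 0.3000], E[r] = -0.4000, γ^t·E[r] = -0.400000, running G = -0.400000
t=1: π = [0.2400, 0.1700, 0.2700, 0.3200], E[r] = -0.7100, γ^t·E[r] = -0.497000, running G = -0.897000
t=2: π = [0.2540, 0.2070, 0.2310, 0.3080], E[r] = -0.4410, γ^t·E[r] = -0.216090, running G = -1.113090
t=3: π = [0.2462, 0.2047, 0.2437, 0.3054], E[r] = -0.4993, γ^t·E[r] = -0.171260, running G = -1.284350
t=4: π = [0.2487, 0.2042, 0.2412, 0.3059], E[r] = -0.4868, γ^t·E[r] = -0.116883, running G = -1.401233
t=5: π = [0.2482, 0.2045, 0.2416, 0.3057], E[r] = -0.4883, γ^t·E[r] = -0.082065, running G = -1.483298
t=6: π = [0.2483, 0.2044, 0.2416, 0.3057], E[r] = -0.4882, γ^t·E[r] = -0.057437, running G = -1.540735
t=7: π = [0.2483, 0.2044, 0.2416, 0.3057], E[r] = -0.4882, γ^t·E[r] = -0.040202, running G = -1.580937
t=8: π = [0.2483, 0.2044, 0.2416, 0.3057], E[r] = -0.4882, γ^t·E[r] = -0.028143, running G = -1.609080

G = -1.6091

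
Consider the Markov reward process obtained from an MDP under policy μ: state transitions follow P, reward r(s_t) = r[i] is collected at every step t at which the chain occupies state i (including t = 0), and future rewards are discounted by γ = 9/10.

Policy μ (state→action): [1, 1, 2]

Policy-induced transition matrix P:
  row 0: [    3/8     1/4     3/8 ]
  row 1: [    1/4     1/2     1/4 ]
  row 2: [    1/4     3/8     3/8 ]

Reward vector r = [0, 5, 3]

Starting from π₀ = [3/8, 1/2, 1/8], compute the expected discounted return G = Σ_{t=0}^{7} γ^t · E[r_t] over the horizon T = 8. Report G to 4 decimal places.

t=0: π = [0.3750, 0.5000, 0.1250], E[r] = 2.8750, γ^t·E[r] = 2.875000, running G = 2.875000
t=1: π = [0.2969, 0.3906, 0.3125], E[r] = 2.8906, γ^t·E[r] = 2.601563, running G = 5.476563
t=2: π = [0.2871, 0.3867, 0.3262], E[r] = 2.9121, γ^t·E[r] = 2.358809, running G = 7.835371
t=3: π = [0.2859, 0.3875, 0.3267], E[r] = 2.9172, γ^t·E[r] = 2.126665, running G = 9.962036
t=4: π = [0.2857, 0.3877, 0.3266], E[r] = 2.9182, γ^t·E[r] = 1.914619, running G = 11.876656
t=5: π = [0.2857, 0.3877, 0.3265], E[r] = 2.9183, γ^t·E[r] = 1.723250, running G = 13.599906
t=6: π = [0.2857, 0.3878, 0.3265], E[r] = 2.9184, γ^t·E[r] = 1.550938, running G = 15.150843
t=7: π = [0.2857, 0.3878, 0.3265], E[r] = 2.9184, γ^t·E[r] = 1.395846, running G = 16.546689

G = 16.5467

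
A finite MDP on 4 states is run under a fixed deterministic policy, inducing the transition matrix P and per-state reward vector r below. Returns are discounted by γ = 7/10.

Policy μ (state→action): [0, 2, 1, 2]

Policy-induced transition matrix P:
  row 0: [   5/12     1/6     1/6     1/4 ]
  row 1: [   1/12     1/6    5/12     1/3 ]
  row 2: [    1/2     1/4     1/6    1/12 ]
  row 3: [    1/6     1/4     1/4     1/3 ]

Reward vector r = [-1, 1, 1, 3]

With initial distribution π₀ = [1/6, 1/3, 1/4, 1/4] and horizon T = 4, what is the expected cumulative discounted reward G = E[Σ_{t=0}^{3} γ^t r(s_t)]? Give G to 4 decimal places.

t=0: π = [0.1667, 0.3333, 0.2500, 0.2500], E[r] = 1.1667, γ^t·E[r] = 1.166667, running G = 1.166667
t=1: π = [0.2639, 0.2083, 0.2708, 0.2569], E[r] = 0.9861, γ^t·E[r] = 0.690278, running G = 1.856944
t=2: π = [0.3056, 0.2106, 0.2402, 0.2436], E[r] = 0.8762, γ^t·E[r] = 0.429317, running G = 2.286262
t=3: π = [0.3056, 0.2070, 0.2396, 0.2478], E[r] = 0.8845, γ^t·E[r] = 0.303400, running G = 2.589662

G = 2.5897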